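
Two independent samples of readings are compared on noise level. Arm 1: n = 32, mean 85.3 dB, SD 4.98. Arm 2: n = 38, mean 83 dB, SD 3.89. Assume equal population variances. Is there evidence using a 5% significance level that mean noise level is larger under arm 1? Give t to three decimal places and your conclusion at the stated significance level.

t = 2.169; reject H0

Let group 1 = arm 1, group 2 = arm 2. H0: μ_1 = μ_2; H1: μ_1 > μ_2 (two-sample pooled-variance t-test, right-tailed).
s_p² = [(32−1)·4.98² + (38−1)·3.89²]/(32+38−2) = 19.5397
t = (85.3 − 83)/√[19.5397·(1/32 + 1/38)] = 2.169
df = n₁ + n₂ − 2 = 68
p-value = P(T ≥ 2.169) ≈ 0.017
Since p ≈ 0.017 < α = 0.05, reject H0; the evidence is statistically significant.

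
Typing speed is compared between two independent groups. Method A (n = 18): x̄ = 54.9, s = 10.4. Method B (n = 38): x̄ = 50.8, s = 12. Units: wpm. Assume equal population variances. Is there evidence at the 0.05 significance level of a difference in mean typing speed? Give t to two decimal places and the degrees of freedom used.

Let group 1 = method A, group 2 = method B. H0: μ_1 = μ_2; H1: μ_1 ≠ μ_2 (two-sample pooled-variance t-test, two-sided).
s_p² = [(18−1)·10.4² + (38−1)·12²]/(18+38−2) = 132.717
t = (54.9 − 50.8)/√[132.717·(1/18 + 1/38)] = 1.24
df = n₁ + n₂ − 2 = 54
Two-sided p-value ≈ 0.2189
Since p ≈ 0.2189 > α = 0.05, fail to reject H0; the evidence is not statistically significant.

t = 1.24, df = 54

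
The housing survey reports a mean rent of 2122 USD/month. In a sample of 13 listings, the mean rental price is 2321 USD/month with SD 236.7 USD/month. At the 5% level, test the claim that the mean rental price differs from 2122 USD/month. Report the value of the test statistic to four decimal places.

3.0313

H0: μ = 2122; H1: μ ≠ 2122 (one-sample t-test, two-sided).
t = (x̄ − μ₀)/(s/√n) = (2321 − 2122)/(236.7/√13) = 3.0313
df = n − 1 = 12
Two-sided p-value ≈ 0.010
Since p ≈ 0.010 < α = 0.05, reject H0; the evidence is statistically significant.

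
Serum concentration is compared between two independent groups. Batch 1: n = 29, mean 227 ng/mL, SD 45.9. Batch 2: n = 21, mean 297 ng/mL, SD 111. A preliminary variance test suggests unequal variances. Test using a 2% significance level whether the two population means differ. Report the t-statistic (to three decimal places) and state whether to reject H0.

Let group 1 = batch 1, group 2 = batch 2. H0: μ_1 = μ_2; H1: μ_1 ≠ μ_2 (Welch's two-sample t-test, two-sided).
t = (x̄_1 − x̄_2)/√(s_1²/n_1 + s_2²/n_2) = (227 − 297)/√(45.9²/29 + 111²/21) = -2.726
Welch–Satterthwaite df ≈ 24.99
Two-sided p-value ≈ 0.0115
Since p ≈ 0.0115 < α = 0.02, reject H0; the evidence is statistically significant.

t = -2.726; reject H0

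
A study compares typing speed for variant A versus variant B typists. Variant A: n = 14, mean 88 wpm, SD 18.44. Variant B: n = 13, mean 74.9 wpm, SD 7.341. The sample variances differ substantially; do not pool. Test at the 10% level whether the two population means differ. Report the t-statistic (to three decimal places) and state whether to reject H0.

t = 2.457; reject H0

Let group 1 = variant A, group 2 = variant B. H0: μ_1 = μ_2; H1: μ_1 ≠ μ_2 (Welch's two-sample t-test, two-sided).
t = (x̄_1 − x̄_2)/√(s_1²/n_1 + s_2²/n_2) = (88 − 74.9)/√(18.44²/14 + 7.341²/13) = 2.457
Welch–Satterthwaite df ≈ 17.27
Two-sided p-value ≈ 0.025
Since p ≈ 0.025 < α = 0.1, reject H0; the data support H1.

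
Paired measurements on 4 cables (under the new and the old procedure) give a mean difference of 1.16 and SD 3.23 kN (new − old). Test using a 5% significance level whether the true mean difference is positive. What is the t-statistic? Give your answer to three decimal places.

H0: μ_d = 0; H1: μ_d > 0 (paired t-test on the differences, right-tailed).
t = d̄/(s_d/√n) = 1.16/(3.23/√4) = 0.718
df = n − 1 = 3
p-value = P(T ≥ 0.718) ≈ 0.262
Since p ≈ 0.262 > α = 0.05, fail to reject H0; the data do not provide sufficient evidence against H0.

0.718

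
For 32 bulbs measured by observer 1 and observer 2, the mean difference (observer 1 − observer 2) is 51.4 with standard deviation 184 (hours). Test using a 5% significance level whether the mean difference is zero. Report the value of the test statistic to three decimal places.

1.580

H0: μ_d = 0; H1: μ_d ≠ 0 (paired t-test on the differences, two-sided).
t = d̄/(s_d/√n) = 51.4/(184/√32) = 1.580
df = n − 1 = 31
Two-sided p-value ≈ 0.1242
Since p ≈ 0.1242 > α = 0.05, fail to reject H0; the data do not provide sufficient evidence against H0.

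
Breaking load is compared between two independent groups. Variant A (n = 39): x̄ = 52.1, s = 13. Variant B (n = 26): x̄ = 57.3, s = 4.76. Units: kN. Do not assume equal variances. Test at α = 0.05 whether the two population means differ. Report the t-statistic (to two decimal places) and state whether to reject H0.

t = -2.28; reject H0

Let group 1 = variant A, group 2 = variant B. H0: μ_1 = μ_2; H1: μ_1 ≠ μ_2 (Welch's two-sample t-test, two-sided).
t = (x̄_1 − x̄_2)/√(s_1²/n_1 + s_2²/n_2) = (52.1 − 57.3)/√(13²/39 + 4.76²/26) = -2.28
Welch–Satterthwaite df ≈ 51.65
Two-sided p-value ≈ 0.027
Since p ≈ 0.027 < α = 0.05, reject H0; the data support H1.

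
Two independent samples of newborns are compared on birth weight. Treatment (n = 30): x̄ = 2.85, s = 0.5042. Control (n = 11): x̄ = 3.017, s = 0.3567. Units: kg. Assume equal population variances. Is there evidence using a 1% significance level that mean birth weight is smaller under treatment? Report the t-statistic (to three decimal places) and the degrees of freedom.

t = -1.006, df = 39

Let group 1 = treatment, group 2 = control. H0: μ_1 = μ_2; H1: μ_1 < μ_2 (two-sample pooled-variance t-test, left-tailed).
s_p² = [(30−1)·0.5042² + (11−1)·0.3567²]/(30+11−2) = 0.221658
t = (2.85 − 3.017)/√[0.221658·(1/30 + 1/11)] = -1.006
df = n₁ + n₂ − 2 = 39
p-value = P(T ≤ -1.006) ≈ 0.160
Since p ≈ 0.160 > α = 0.01, fail to reject H0; the evidence is not statistically significant.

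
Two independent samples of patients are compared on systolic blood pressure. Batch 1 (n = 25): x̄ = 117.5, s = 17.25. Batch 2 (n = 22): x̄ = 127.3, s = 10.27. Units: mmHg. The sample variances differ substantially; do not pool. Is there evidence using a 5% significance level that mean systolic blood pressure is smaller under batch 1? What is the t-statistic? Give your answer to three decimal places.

Let group 1 = batch 1, group 2 = batch 2. H0: μ_1 = μ_2; H1: μ_1 < μ_2 (Welch's two-sample t-test, left-tailed).
t = (x̄_1 − x̄_2)/√(s_1²/n_1 + s_2²/n_2) = (117.5 − 127.3)/√(17.25²/25 + 10.27²/22) = -2.398
Welch–Satterthwaite df ≈ 39.84
p-value = P(T ≤ -2.398) ≈ 0.0106
Since p ≈ 0.0106 < α = 0.05, reject H0; the data support H1.

-2.398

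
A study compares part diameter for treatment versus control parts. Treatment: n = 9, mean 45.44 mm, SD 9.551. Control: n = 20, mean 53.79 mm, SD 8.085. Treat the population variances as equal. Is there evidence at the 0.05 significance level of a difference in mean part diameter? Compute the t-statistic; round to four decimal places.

Let group 1 = treatment, group 2 = control. H0: μ_1 = μ_2; H1: μ_1 ≠ μ_2 (two-sample pooled-variance t-test, two-sided).
s_p² = [(9−1)·9.551² + (20−1)·8.085²]/(9+20−2) = 73.0278
t = (45.44 − 53.79)/√[73.0278·(1/9 + 1/20)] = -2.4343
df = n₁ + n₂ − 2 = 27
Two-sided p-value ≈ 0.0218
Since p ≈ 0.0218 < α = 0.05, reject H0; the evidence is statistically significant.

-2.4343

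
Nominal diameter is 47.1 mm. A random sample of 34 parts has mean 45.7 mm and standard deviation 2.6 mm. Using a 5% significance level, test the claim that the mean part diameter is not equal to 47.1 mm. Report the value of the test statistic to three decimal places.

-3.140

H0: μ = 47.1; H1: μ ≠ 47.1 (one-sample t-test, two-sided).
t = (x̄ − μ₀)/(s/√n) = (45.7 − 47.1)/(2.6/√34) = -3.140
df = n − 1 = 33
Two-sided p-value ≈ 0.004
Since p ≈ 0.004 < α = 0.05, reject H0; the evidence is statistically significant.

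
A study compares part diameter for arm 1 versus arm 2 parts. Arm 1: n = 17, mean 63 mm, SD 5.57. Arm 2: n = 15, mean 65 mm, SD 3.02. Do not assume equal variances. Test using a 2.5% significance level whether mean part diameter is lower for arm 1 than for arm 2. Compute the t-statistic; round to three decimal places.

Let group 1 = arm 1, group 2 = arm 2. H0: μ_1 = μ_2; H1: μ_1 < μ_2 (Welch's two-sample t-test, left-tailed).
t = (x̄_1 − x̄_2)/√(s_1²/n_1 + s_2²/n_2) = (63 − 65)/√(5.57²/17 + 3.02²/15) = -1.282
Welch–Satterthwaite df ≈ 25.24
p-value = P(T ≤ -1.282) ≈ 0.106
Since p ≈ 0.106 > α = 0.025, fail to reject H0; the data do not provide sufficient evidence against H0.

-1.282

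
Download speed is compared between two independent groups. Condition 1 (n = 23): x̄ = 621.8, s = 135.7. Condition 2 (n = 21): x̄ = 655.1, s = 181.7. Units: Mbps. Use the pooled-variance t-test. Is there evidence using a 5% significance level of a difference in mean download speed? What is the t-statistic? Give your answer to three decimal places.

-0.693

Let group 1 = condition 1, group 2 = condition 2. H0: μ_1 = μ_2; H1: μ_1 ≠ μ_2 (two-sample pooled-variance t-test, two-sided).
s_p² = [(23−1)·135.7² + (21−1)·181.7²]/(23+21−2) = 25367.1
t = (621.8 − 655.1)/√[25367.1·(1/23 + 1/21)] = -0.693
df = n₁ + n₂ − 2 = 42
Two-sided p-value ≈ 0.492
Since p ≈ 0.492 > α = 0.05, fail to reject H0; the evidence is not statistically significant.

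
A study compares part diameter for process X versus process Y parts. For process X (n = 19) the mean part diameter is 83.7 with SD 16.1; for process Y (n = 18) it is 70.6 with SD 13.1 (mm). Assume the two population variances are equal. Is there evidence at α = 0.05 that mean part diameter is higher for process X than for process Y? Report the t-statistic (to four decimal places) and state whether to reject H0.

Let group 1 = process X, group 2 = process Y. H0: μ_1 = μ_2; H1: μ_1 > μ_2 (two-sample pooled-variance t-test, right-tailed).
s_p² = [(19−1)·16.1² + (18−1)·13.1²]/(19+18−2) = 216.661
t = (83.7 − 70.6)/√[216.661·(1/19 + 1/18)] = 2.7058
df = n₁ + n₂ − 2 = 35
p-value = P(T ≥ 2.7058) ≈ 0.005
Since p ≈ 0.005 < α = 0.05, reject H0; the data support H1.

t = 2.7058; reject H0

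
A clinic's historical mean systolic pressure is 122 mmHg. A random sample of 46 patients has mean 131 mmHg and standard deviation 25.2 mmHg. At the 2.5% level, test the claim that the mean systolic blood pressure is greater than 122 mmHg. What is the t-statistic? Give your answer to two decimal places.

2.42

H0: μ = 122; H1: μ > 122 (one-sample t-test, right-tailed).
t = (x̄ − μ₀)/(s/√n) = (131 − 122)/(25.2/√46) = 2.42
df = n − 1 = 45
p-value = P(T ≥ 2.42) ≈ 0.0098
Since p ≈ 0.0098 < α = 0.025, reject H0; the evidence is statistically significant.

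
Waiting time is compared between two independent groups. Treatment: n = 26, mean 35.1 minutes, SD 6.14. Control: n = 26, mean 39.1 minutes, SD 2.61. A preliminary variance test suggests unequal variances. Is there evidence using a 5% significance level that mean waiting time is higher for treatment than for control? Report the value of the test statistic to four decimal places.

-3.0571

Let group 1 = treatment, group 2 = control. H0: μ_1 = μ_2; H1: μ_1 > μ_2 (Welch's two-sample t-test, right-tailed).
t = (x̄_1 − x̄_2)/√(s_1²/n_1 + s_2²/n_2) = (35.1 − 39.1)/√(6.14²/26 + 2.61²/26) = -3.0571
Welch–Satterthwaite df ≈ 33.75
p-value = P(T ≥ -3.0571) ≈ 0.9978
Since p ≈ 0.9978 > α = 0.05, fail to reject H0; the data do not provide sufficient evidence against H0.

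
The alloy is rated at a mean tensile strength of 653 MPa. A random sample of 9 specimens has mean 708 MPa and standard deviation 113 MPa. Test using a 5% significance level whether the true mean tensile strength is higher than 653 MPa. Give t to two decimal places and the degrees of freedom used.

H0: μ = 653; H1: μ > 653 (one-sample t-test, right-tailed).
t = (x̄ − μ₀)/(s/√n) = (708 − 653)/(113/√9) = 1.46
df = n − 1 = 8
p-value = P(T ≥ 1.46) ≈ 0.091
Since p ≈ 0.091 > α = 0.05, fail to reject H0; the evidence is not statistically significant.

t = 1.46, df = 8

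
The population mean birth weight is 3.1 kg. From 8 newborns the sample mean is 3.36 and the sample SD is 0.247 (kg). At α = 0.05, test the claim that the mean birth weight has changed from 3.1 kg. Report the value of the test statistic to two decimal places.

H0: μ = 3.1; H1: μ ≠ 3.1 (one-sample t-test, two-sided).
t = (x̄ − μ₀)/(s/√n) = (3.36 − 3.1)/(0.247/√8) = 2.98
df = n − 1 = 7
Two-sided p-value ≈ 0.021
Since p ≈ 0.021 < α = 0.05, reject H0; the data support H1.

2.98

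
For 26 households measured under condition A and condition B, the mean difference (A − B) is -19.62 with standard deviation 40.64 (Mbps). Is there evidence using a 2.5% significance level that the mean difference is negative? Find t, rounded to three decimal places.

H0: μ_d = 0; H1: μ_d < 0 (paired t-test on the differences, left-tailed).
t = d̄/(s_d/√n) = -19.62/(40.64/√26) = -2.462
df = n − 1 = 25
p-value = P(T ≤ -2.462) ≈ 0.011
Since p ≈ 0.011 < α = 0.025, reject H0; the data support H1.

-2.462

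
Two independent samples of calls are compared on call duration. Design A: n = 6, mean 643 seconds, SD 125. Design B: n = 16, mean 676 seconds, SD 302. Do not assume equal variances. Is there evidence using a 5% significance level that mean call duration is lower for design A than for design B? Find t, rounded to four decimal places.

Let group 1 = design A, group 2 = design B. H0: μ_1 = μ_2; H1: μ_1 < μ_2 (Welch's two-sample t-test, left-tailed).
t = (x̄_1 − x̄_2)/√(s_1²/n_1 + s_2²/n_2) = (643 − 676)/√(125²/6 + 302²/16) = -0.3621
Welch–Satterthwaite df ≈ 19.58
p-value = P(T ≤ -0.3621) ≈ 0.3606
Since p ≈ 0.3606 > α = 0.05, fail to reject H0; the evidence is not statistically significant.

-0.3621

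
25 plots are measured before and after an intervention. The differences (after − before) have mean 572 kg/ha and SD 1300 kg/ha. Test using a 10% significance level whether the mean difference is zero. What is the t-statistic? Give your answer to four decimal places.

2.2000

H0: μ_d = 0; H1: μ_d ≠ 0 (paired t-test on the differences, two-sided).
t = d̄/(s_d/√n) = 572/(1300/√25) = 2.2000
df = n − 1 = 24
Two-sided p-value ≈ 0.038
Since p ≈ 0.038 < α = 0.1, reject H0; the evidence is statistically significant.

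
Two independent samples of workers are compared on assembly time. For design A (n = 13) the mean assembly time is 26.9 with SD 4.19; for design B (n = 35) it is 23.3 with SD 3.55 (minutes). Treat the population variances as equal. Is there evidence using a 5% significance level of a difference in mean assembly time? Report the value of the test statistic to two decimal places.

Let group 1 = design A, group 2 = design B. H0: μ_1 = μ_2; H1: μ_1 ≠ μ_2 (two-sample pooled-variance t-test, two-sided).
s_p² = [(13−1)·4.19² + (35−1)·3.55²]/(13+35−2) = 13.8947
t = (26.9 − 23.3)/√[13.8947·(1/13 + 1/35)] = 2.97
df = n₁ + n₂ − 2 = 46
Two-sided p-value ≈ 0.0047
Since p ≈ 0.0047 < α = 0.05, reject H0; the data support H1.

2.97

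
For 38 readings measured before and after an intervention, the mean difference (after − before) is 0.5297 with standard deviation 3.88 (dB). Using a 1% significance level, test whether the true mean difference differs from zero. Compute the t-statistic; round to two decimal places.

H0: μ_d = 0; H1: μ_d ≠ 0 (paired t-test on the differences, two-sided).
t = d̄/(s_d/√n) = 0.5297/(3.88/√38) = 0.84
df = n − 1 = 37
Two-sided p-value ≈ 0.405
Since p ≈ 0.405 > α = 0.01, fail to reject H0; the evidence is not statistically significant.

0.84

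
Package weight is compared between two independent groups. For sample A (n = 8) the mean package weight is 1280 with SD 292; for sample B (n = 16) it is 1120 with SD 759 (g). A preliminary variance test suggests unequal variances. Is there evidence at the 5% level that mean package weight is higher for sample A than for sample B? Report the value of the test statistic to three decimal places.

Let group 1 = sample A, group 2 = sample B. H0: μ_1 = μ_2; H1: μ_1 > μ_2 (Welch's two-sample t-test, right-tailed).
t = (x̄_1 − x̄_2)/√(s_1²/n_1 + s_2²/n_2) = (1280 − 1120)/√(292²/8 + 759²/16) = 0.741
Welch–Satterthwaite df ≈ 21.21
p-value = P(T ≥ 0.741) ≈ 0.234
Since p ≈ 0.234 > α = 0.05, fail to reject H0; the data do not provide sufficient evidence against H0.

0.741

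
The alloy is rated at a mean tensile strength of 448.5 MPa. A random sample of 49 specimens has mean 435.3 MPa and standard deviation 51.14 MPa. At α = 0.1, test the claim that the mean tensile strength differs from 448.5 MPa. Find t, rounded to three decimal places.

H0: μ = 448.5; H1: μ ≠ 448.5 (one-sample t-test, two-sided).
t = (x̄ − μ₀)/(s/√n) = (435.3 − 448.5)/(51.14/√49) = -1.807
df = n − 1 = 48
Two-sided p-value ≈ 0.0771
Since p ≈ 0.0771 < α = 0.1, reject H0; the data support H1.

-1.807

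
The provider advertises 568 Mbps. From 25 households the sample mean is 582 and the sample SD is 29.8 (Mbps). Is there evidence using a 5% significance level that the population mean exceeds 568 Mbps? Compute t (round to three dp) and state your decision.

H0: μ = 568; H1: μ > 568 (one-sample t-test, right-tailed).
t = (x̄ − μ₀)/(s/√n) = (582 − 568)/(29.8/√25) = 2.349
df = n − 1 = 24
p-value = P(T ≥ 2.349) ≈ 0.014
Since p ≈ 0.014 < α = 0.05, reject H0; the data support H1.

t = 2.349; reject H0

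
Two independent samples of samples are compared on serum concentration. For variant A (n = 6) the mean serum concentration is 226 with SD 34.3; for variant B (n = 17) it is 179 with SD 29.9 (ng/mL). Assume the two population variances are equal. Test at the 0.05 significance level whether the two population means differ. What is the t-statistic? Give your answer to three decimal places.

Let group 1 = variant A, group 2 = variant B. H0: μ_1 = μ_2; H1: μ_1 ≠ μ_2 (two-sample pooled-variance t-test, two-sided).
s_p² = [(6−1)·34.3² + (17−1)·29.9²]/(6+17−2) = 961.267
t = (226 − 179)/√[961.267·(1/6 + 1/17)] = 3.192
df = n₁ + n₂ − 2 = 21
Two-sided p-value ≈ 0.004
Since p ≈ 0.004 < α = 0.05, reject H0; the data support H1.

3.192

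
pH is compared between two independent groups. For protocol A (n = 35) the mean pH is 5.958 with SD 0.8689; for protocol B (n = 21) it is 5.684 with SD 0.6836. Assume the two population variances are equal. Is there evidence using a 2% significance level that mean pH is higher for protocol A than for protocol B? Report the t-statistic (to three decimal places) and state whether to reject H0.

Let group 1 = protocol A, group 2 = protocol B. H0: μ_1 = μ_2; H1: μ_1 > μ_2 (two-sample pooled-variance t-test, right-tailed).
s_p² = [(35−1)·0.8689² + (21−1)·0.6836²]/(35+21−2) = 0.64844
t = (5.958 − 5.684)/√[0.64844·(1/35 + 1/21)] = 1.233
df = n₁ + n₂ − 2 = 54
p-value = P(T ≥ 1.233) ≈ 0.112
Since p ≈ 0.112 > α = 0.02, fail to reject H0; the evidence is not statistically significant.

t = 1.233; fail to reject H0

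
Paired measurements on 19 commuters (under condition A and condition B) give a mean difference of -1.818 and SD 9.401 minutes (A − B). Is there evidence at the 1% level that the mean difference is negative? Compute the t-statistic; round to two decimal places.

H0: μ_d = 0; H1: μ_d < 0 (paired t-test on the differences, left-tailed).
t = d̄/(s_d/√n) = -1.818/(9.401/√19) = -0.84
df = n − 1 = 18
p-value = P(T ≤ -0.84) ≈ 0.205
Since p ≈ 0.205 > α = 0.01, fail to reject H0; the data do not provide sufficient evidence against H0.

-0.84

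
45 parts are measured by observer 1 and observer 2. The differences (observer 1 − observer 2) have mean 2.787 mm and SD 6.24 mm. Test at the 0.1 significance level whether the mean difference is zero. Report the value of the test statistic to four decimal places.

2.9961

H0: μ_d = 0; H1: μ_d ≠ 0 (paired t-test on the differences, two-sided).
t = d̄/(s_d/√n) = 2.787/(6.24/√45) = 2.9961
df = n − 1 = 44
Two-sided p-value ≈ 0.004
Since p ≈ 0.004 < α = 0.1, reject H0; the data support H1.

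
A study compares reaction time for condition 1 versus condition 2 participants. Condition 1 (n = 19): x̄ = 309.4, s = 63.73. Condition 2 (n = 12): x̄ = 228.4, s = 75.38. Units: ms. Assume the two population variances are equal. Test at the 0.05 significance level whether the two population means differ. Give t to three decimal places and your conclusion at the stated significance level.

t = 3.212; reject H0

Let group 1 = condition 1, group 2 = condition 2. H0: μ_1 = μ_2; H1: μ_1 ≠ μ_2 (two-sample pooled-variance t-test, two-sided).
s_p² = [(19−1)·63.73² + (12−1)·75.38²]/(19+12−2) = 4676.24
t = (309.4 − 228.4)/√[4676.24·(1/19 + 1/12)] = 3.212
df = n₁ + n₂ − 2 = 29
Two-sided p-value ≈ 0.003
Since p ≈ 0.003 < α = 0.05, reject H0; the evidence is statistically significant.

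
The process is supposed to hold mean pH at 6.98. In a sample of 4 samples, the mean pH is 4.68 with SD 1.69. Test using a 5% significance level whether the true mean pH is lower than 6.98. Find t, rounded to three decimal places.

H0: μ = 6.98; H1: μ < 6.98 (one-sample t-test, left-tailed).
t = (x̄ − μ₀)/(s/√n) = (4.68 − 6.98)/(1.69/√4) = -2.722
df = n − 1 = 3
p-value = P(T ≤ -2.722) ≈ 0.0362
Since p ≈ 0.0362 < α = 0.05, reject H0; the evidence is statistically significant.

-2.722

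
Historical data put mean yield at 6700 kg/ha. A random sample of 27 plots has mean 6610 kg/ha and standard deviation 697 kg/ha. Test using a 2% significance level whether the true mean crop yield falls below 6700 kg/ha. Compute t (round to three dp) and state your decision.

H0: μ = 6700; H1: μ < 6700 (one-sample t-test, left-tailed).
t = (x̄ − μ₀)/(s/√n) = (6610 − 6700)/(697/√27) = -0.671
df = n − 1 = 26
p-value = P(T ≤ -0.671) ≈ 0.254
Since p ≈ 0.254 > α = 0.02, fail to reject H0; the data do not provide sufficient evidence against H0.

t = -0.671; fail to reject H0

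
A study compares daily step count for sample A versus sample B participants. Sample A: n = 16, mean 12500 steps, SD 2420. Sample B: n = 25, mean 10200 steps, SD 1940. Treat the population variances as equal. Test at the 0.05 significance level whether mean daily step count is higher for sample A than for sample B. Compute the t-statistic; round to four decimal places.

3.3611

Let group 1 = sample A, group 2 = sample B. H0: μ_1 = μ_2; H1: μ_1 > μ_2 (two-sample pooled-variance t-test, right-tailed).
s_p² = [(16−1)·2420² + (25−1)·1940²]/(16+25−2) = 4568520
t = (12500 − 10200)/√[4568520·(1/16 + 1/25)] = 3.3611
df = n₁ + n₂ − 2 = 39
p-value = P(T ≥ 3.3611) ≈ 0.001
Since p ≈ 0.001 < α = 0.05, reject H0; the data support H1.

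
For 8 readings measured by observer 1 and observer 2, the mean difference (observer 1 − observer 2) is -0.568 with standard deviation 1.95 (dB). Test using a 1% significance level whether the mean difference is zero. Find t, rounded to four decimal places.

-0.8239

H0: μ_d = 0; H1: μ_d ≠ 0 (paired t-test on the differences, two-sided).
t = d̄/(s_d/√n) = -0.568/(1.95/√8) = -0.8239
df = n − 1 = 7
Two-sided p-value ≈ 0.4372
Since p ≈ 0.4372 > α = 0.01, fail to reject H0; the data do not provide sufficient evidence against H0.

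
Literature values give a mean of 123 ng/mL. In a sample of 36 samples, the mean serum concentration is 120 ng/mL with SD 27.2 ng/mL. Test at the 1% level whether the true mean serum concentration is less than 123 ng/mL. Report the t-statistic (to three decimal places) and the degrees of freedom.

t = -0.662, df = 35

H0: μ = 123; H1: μ < 123 (one-sample t-test, left-tailed).
t = (x̄ − μ₀)/(s/√n) = (120 − 123)/(27.2/√36) = -0.662
df = n − 1 = 35
p-value = P(T ≤ -0.662) ≈ 0.256
Since p ≈ 0.256 > α = 0.01, fail to reject H0; the evidence is not statistically significant.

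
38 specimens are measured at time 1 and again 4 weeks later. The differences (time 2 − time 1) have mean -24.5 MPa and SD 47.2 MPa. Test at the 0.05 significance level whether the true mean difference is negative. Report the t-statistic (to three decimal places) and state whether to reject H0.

H0: μ_d = 0; H1: μ_d < 0 (paired t-test on the differences, left-tailed).
t = d̄/(s_d/√n) = -24.5/(47.2/√38) = -3.200
df = n − 1 = 37
p-value = P(T ≤ -3.200) ≈ 0.001
Since p ≈ 0.001 < α = 0.05, reject H0; the evidence is statistically significant.

t = -3.200; reject H0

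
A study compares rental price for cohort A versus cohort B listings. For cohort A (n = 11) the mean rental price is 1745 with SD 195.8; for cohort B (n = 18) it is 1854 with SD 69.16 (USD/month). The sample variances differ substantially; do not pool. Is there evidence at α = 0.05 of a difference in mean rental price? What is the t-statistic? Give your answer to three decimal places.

-1.780

Let group 1 = cohort A, group 2 = cohort B. H0: μ_1 = μ_2; H1: μ_1 ≠ μ_2 (Welch's two-sample t-test, two-sided).
t = (x̄_1 − x̄_2)/√(s_1²/n_1 + s_2²/n_2) = (1745 − 1854)/√(195.8²/11 + 69.16²/18) = -1.780
Welch–Satterthwaite df ≈ 11.54
Two-sided p-value ≈ 0.101
Since p ≈ 0.101 > α = 0.05, fail to reject H0; the data do not provide sufficient evidence against H0.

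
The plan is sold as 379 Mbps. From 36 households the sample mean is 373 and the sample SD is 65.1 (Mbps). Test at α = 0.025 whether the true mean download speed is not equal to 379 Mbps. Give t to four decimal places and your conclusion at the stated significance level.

t = -0.5530; fail to reject H0

H0: μ = 379; H1: μ ≠ 379 (one-sample t-test, two-sided).
t = (x̄ − μ₀)/(s/√n) = (373 − 379)/(65.1/√36) = -0.5530
df = n − 1 = 35
Two-sided p-value ≈ 0.5838
Since p ≈ 0.5838 > α = 0.025, fail to reject H0; the evidence is not statistically significant.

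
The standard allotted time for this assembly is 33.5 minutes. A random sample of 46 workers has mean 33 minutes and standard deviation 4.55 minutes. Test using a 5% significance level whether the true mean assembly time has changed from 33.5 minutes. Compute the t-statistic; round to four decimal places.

-0.7453

H0: μ = 33.5; H1: μ ≠ 33.5 (one-sample t-test, two-sided).
t = (x̄ − μ₀)/(s/√n) = (33 − 33.5)/(4.55/√46) = -0.7453
df = n − 1 = 45
Two-sided p-value ≈ 0.4600
Since p ≈ 0.4600 > α = 0.05, fail to reject H0; the data do not provide sufficient evidence against H0.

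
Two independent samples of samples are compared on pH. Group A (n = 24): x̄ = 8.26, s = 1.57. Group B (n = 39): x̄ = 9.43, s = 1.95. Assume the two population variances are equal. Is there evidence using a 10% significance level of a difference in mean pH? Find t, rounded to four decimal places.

-2.4832

Let group 1 = group A, group 2 = group B. H0: μ_1 = μ_2; H1: μ_1 ≠ μ_2 (two-sample pooled-variance t-test, two-sided).
s_p² = [(24−1)·1.57² + (39−1)·1.95²]/(24+39−2) = 3.29816
t = (8.26 − 9.43)/√[3.29816·(1/24 + 1/39)] = -2.4832
df = n₁ + n₂ − 2 = 61
Two-sided p-value ≈ 0.016
Since p ≈ 0.016 < α = 0.1, reject H0; the data support H1.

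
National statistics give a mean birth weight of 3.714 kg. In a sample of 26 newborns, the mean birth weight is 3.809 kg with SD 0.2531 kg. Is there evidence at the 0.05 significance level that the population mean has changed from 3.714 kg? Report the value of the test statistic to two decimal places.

1.91

H0: μ = 3.714; H1: μ ≠ 3.714 (one-sample t-test, two-sided).
t = (x̄ − μ₀)/(s/√n) = (3.809 − 3.714)/(0.2531/√26) = 1.91
df = n − 1 = 25
Two-sided p-value ≈ 0.067
Since p ≈ 0.067 > α = 0.05, fail to reject H0; the evidence is not statistically significant.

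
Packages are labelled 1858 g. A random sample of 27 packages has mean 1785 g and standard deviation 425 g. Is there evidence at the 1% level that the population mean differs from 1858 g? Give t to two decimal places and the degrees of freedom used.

H0: μ = 1858; H1: μ ≠ 1858 (one-sample t-test, two-sided).
t = (x̄ − μ₀)/(s/√n) = (1785 − 1858)/(425/√27) = -0.89
df = n − 1 = 26
Two-sided p-value ≈ 0.3803
Since p ≈ 0.3803 > α = 0.01, fail to reject H0; the data do not provide sufficient evidence against H0.

t = -0.89, df = 26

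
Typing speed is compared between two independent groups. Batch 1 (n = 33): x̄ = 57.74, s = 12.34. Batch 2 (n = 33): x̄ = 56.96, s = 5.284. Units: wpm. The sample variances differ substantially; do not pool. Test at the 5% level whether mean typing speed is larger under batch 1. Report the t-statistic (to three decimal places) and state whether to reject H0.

Let group 1 = batch 1, group 2 = batch 2. H0: μ_1 = μ_2; H1: μ_1 > μ_2 (Welch's two-sample t-test, right-tailed).
t = (x̄_1 − x̄_2)/√(s_1²/n_1 + s_2²/n_2) = (57.74 − 56.96)/√(12.34²/33 + 5.284²/33) = 0.334
Welch–Satterthwaite df ≈ 43.35
p-value = P(T ≥ 0.334) ≈ 0.3701
Since p ≈ 0.3701 > α = 0.05, fail to reject H0; the data do not provide sufficient evidence against H0.

t = 0.334; fail to reject H0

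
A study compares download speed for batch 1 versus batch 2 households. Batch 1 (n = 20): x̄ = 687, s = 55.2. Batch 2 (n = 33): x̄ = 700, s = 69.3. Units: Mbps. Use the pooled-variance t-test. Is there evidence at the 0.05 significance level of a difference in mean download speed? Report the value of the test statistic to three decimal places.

Let group 1 = batch 1, group 2 = batch 2. H0: μ_1 = μ_2; H1: μ_1 ≠ μ_2 (two-sample pooled-variance t-test, two-sided).
s_p² = [(20−1)·55.2² + (33−1)·69.3²]/(20+33−2) = 4148.5
t = (687 − 700)/√[4148.5·(1/20 + 1/33)] = -0.712
df = n₁ + n₂ − 2 = 51
Two-sided p-value ≈ 0.480
Since p ≈ 0.480 > α = 0.05, fail to reject H0; the data do not provide sufficient evidence against H0.

-0.712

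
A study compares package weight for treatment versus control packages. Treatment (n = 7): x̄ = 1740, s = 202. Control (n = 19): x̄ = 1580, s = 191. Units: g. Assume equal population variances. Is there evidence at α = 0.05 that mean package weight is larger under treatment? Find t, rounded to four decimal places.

1.8672

Let group 1 = treatment, group 2 = control. H0: μ_1 = μ_2; H1: μ_1 > μ_2 (two-sample pooled-variance t-test, right-tailed).
s_p² = [(7−1)·202² + (19−1)·191²]/(7+19−2) = 37561.8
t = (1740 − 1580)/√[37561.8·(1/7 + 1/19)] = 1.8672
df = n₁ + n₂ − 2 = 24
p-value = P(T ≥ 1.8672) ≈ 0.037
Since p ≈ 0.037 < α = 0.05, reject H0; the data support H1.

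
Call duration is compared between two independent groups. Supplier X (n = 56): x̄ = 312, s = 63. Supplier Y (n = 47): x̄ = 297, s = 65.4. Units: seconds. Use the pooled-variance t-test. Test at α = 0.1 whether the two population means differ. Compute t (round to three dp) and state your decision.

Let group 1 = supplier X, group 2 = supplier Y. H0: μ_1 = μ_2; H1: μ_1 ≠ μ_2 (two-sample pooled-variance t-test, two-sided).
s_p² = [(56−1)·63² + (47−1)·65.4²]/(56+47−2) = 4109.35
t = (312 − 297)/√[4109.35·(1/56 + 1/47)] = 1.183
df = n₁ + n₂ − 2 = 101
Two-sided p-value ≈ 0.2396
Since p ≈ 0.2396 > α = 0.1, fail to reject H0; the data do not provide sufficient evidence against H0.

t = 1.183; fail to reject H0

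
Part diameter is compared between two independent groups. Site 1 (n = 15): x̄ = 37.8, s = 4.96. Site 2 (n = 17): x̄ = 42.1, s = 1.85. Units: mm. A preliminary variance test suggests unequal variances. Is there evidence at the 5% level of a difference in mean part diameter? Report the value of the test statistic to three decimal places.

-3.169

Let group 1 = site 1, group 2 = site 2. H0: μ_1 = μ_2; H1: μ_1 ≠ μ_2 (Welch's two-sample t-test, two-sided).
t = (x̄_1 − x̄_2)/√(s_1²/n_1 + s_2²/n_2) = (37.8 − 42.1)/√(4.96²/15 + 1.85²/17) = -3.169
Welch–Satterthwaite df ≈ 17.42
Two-sided p-value ≈ 0.005
Since p ≈ 0.005 < α = 0.05, reject H0; the data support H1.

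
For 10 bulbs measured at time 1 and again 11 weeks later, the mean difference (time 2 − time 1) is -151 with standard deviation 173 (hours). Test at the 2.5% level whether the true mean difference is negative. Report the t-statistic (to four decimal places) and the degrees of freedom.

t = -2.7601, df = 9

H0: μ_d = 0; H1: μ_d < 0 (paired t-test on the differences, left-tailed).
t = d̄/(s_d/√n) = -151/(173/√10) = -2.7601
df = n − 1 = 9
p-value = P(T ≤ -2.7601) ≈ 0.011
Since p ≈ 0.011 < α = 0.025, reject H0; the evidence is statistically significant.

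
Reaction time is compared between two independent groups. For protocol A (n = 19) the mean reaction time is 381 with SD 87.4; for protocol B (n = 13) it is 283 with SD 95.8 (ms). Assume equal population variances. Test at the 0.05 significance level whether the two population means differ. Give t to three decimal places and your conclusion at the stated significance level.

t = 2.997; reject H0

Let group 1 = protocol A, group 2 = protocol B. H0: μ_1 = μ_2; H1: μ_1 ≠ μ_2 (two-sample pooled-variance t-test, two-sided).
s_p² = [(19−1)·87.4² + (13−1)·95.8²]/(19+13−2) = 8254.31
t = (381 − 283)/√[8254.31·(1/19 + 1/13)] = 2.997
df = n₁ + n₂ − 2 = 30
Two-sided p-value ≈ 0.0054
Since p ≈ 0.0054 < α = 0.05, reject H0; the evidence is statistically significant.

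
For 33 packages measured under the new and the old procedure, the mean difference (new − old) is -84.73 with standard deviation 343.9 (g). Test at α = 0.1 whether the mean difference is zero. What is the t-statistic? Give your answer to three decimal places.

-1.415

H0: μ_d = 0; H1: μ_d ≠ 0 (paired t-test on the differences, two-sided).
t = d̄/(s_d/√n) = -84.73/(343.9/√33) = -1.415
df = n − 1 = 32
Two-sided p-value ≈ 0.1666
Since p ≈ 0.1666 > α = 0.1, fail to reject H0; the data do not provide sufficient evidence against H0.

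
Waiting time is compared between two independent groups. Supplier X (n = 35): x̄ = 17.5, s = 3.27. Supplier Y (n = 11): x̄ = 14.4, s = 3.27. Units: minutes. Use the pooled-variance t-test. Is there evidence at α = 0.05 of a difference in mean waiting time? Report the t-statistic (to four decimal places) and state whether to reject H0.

Let group 1 = supplier X, group 2 = supplier Y. H0: μ_1 = μ_2; H1: μ_1 ≠ μ_2 (two-sample pooled-variance t-test, two-sided).
s_p² = [(35−1)·3.27² + (11−1)·3.27²]/(35+11−2) = 10.6929
t = (17.5 − 14.4)/√[10.6929·(1/35 + 1/11)] = 2.7426
df = n₁ + n₂ − 2 = 44
Two-sided p-value ≈ 0.009
Since p ≈ 0.009 < α = 0.05, reject H0; the data support H1.

t = 2.7426; reject H0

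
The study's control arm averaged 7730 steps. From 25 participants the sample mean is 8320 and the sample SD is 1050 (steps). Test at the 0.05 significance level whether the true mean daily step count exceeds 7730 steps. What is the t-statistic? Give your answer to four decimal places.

2.8095

H0: μ = 7730; H1: μ > 7730 (one-sample t-test, right-tailed).
t = (x̄ − μ₀)/(s/√n) = (8320 − 7730)/(1050/√25) = 2.8095
df = n − 1 = 24
p-value = P(T ≥ 2.8095) ≈ 0.0049
Since p ≈ 0.0049 < α = 0.05, reject H0; the evidence is statistically significant.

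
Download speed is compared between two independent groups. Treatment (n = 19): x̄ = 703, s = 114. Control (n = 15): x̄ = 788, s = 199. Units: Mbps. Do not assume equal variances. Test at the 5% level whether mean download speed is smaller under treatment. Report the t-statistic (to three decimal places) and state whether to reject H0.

Let group 1 = treatment, group 2 = control. H0: μ_1 = μ_2; H1: μ_1 < μ_2 (Welch's two-sample t-test, left-tailed).
t = (x̄_1 − x̄_2)/√(s_1²/n_1 + s_2²/n_2) = (703 − 788)/√(114²/19 + 199²/15) = -1.474
Welch–Satterthwaite df ≈ 21.09
p-value = P(T ≤ -1.474) ≈ 0.078
Since p ≈ 0.078 > α = 0.05, fail to reject H0; the evidence is not statistically significant.

t = -1.474; fail to reject H0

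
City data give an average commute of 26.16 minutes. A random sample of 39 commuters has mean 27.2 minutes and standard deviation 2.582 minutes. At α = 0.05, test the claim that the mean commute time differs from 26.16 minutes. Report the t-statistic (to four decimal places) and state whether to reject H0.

H0: μ = 26.16; H1: μ ≠ 26.16 (one-sample t-test, two-sided).
t = (x̄ − μ₀)/(s/√n) = (27.2 − 26.16)/(2.582/√39) = 2.5154
df = n − 1 = 38
Two-sided p-value ≈ 0.0162
Since p ≈ 0.0162 < α = 0.05, reject H0; the evidence is statistically significant.

t = 2.5154; reject H0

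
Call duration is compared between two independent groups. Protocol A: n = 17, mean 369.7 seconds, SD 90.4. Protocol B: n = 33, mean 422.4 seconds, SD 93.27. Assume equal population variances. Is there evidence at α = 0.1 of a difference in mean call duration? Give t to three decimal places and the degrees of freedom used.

Let group 1 = protocol A, group 2 = protocol B. H0: μ_1 = μ_2; H1: μ_1 ≠ μ_2 (two-sample pooled-variance t-test, two-sided).
s_p² = [(17−1)·90.4² + (33−1)·93.27²]/(17+33−2) = 8523.58
t = (369.7 − 422.4)/√[8523.58·(1/17 + 1/33)] = -1.912
df = n₁ + n₂ − 2 = 48
Two-sided p-value ≈ 0.0619
Since p ≈ 0.0619 < α = 0.1, reject H0; the data support H1.

t = -1.912, df = 48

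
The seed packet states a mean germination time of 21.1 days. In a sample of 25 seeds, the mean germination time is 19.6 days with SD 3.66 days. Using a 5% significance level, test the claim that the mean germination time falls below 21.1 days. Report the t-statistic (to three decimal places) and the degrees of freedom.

H0: μ = 21.1; H1: μ < 21.1 (one-sample t-test, left-tailed).
t = (x̄ − μ₀)/(s/√n) = (19.6 − 21.1)/(3.66/√25) = -2.049
df = n − 1 = 24
p-value = P(T ≤ -2.049) ≈ 0.0258
Since p ≈ 0.0258 < α = 0.05, reject H0; the evidence is statistically significant.

t = -2.049, df = 24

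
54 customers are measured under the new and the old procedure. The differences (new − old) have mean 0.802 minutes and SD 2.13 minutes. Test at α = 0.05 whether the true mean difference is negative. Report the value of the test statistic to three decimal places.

2.767

H0: μ_d = 0; H1: μ_d < 0 (paired t-test on the differences, left-tailed).
t = d̄/(s_d/√n) = 0.802/(2.13/√54) = 2.767
df = n − 1 = 53
p-value = P(T ≤ 2.767) ≈ 0.996
Since p ≈ 0.996 > α = 0.05, fail to reject H0; the evidence is not statistically significant.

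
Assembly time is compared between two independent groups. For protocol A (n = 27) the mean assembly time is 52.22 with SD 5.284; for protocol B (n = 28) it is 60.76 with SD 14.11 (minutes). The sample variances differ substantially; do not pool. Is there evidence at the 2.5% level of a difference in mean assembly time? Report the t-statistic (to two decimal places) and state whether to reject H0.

t = -2.99; reject H0

Let group 1 = protocol A, group 2 = protocol B. H0: μ_1 = μ_2; H1: μ_1 ≠ μ_2 (Welch's two-sample t-test, two-sided).
t = (x̄_1 − x̄_2)/√(s_1²/n_1 + s_2²/n_2) = (52.22 − 60.76)/√(5.284²/27 + 14.11²/28) = -2.99
Welch–Satterthwaite df ≈ 34.66
Two-sided p-value ≈ 0.005
Since p ≈ 0.005 < α = 0.025, reject H0; the data support H1.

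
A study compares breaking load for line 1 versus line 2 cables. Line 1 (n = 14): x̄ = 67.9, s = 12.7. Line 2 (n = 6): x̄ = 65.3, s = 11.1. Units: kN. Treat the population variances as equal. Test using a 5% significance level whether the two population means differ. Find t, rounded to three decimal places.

0.434

Let group 1 = line 1, group 2 = line 2. H0: μ_1 = μ_2; H1: μ_1 ≠ μ_2 (two-sample pooled-variance t-test, two-sided).
s_p² = [(14−1)·12.7² + (6−1)·11.1²]/(14+6−2) = 150.712
t = (67.9 − 65.3)/√[150.712·(1/14 + 1/6)] = 0.434
df = n₁ + n₂ − 2 = 18
Two-sided p-value ≈ 0.669
Since p ≈ 0.669 > α = 0.05, fail to reject H0; the evidence is not statistically significant.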